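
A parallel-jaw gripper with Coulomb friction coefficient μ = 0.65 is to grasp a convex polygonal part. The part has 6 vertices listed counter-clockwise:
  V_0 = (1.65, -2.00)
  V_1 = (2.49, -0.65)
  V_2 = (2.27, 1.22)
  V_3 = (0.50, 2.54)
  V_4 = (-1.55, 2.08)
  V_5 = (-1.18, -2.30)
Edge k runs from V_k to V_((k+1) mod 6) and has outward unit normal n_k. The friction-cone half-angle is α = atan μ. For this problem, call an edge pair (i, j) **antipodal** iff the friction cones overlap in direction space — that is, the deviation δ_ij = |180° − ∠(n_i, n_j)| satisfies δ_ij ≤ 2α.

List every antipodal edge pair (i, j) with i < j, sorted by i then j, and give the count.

α = atan 0.65 = 33.02°;  2α = 66.05°
n_0 = (+0.8491, -0.5283)
n_1 = (+0.9932, +0.1168)
n_2 = (+0.5978, +0.8016)
n_3 = (-0.2189, +0.9757)
n_4 = (-0.9965, -0.0842)
n_5 = (+0.1054, -0.9944)
  (0,1): δ = 141.40°  ·
  (0,2): δ = 94.82°  ·
  (0,3): δ = 45.46°  ✓
  (0,4): δ = 36.72°  ✓
  (0,5): δ = 127.94°  ·
  (1,2): δ = 133.42°  ·
  (1,3): δ = 84.06°  ·
  (1,4): δ = 1.88°  ✓
  (1,5): δ = 89.34°  ·
  (2,3): δ = 130.64°  ·
  (2,4): δ = 48.46°  ✓
  (2,5): δ = 42.77°  ✓
  (3,4): δ = 97.82°  ·
  (3,5): δ = 6.60°  ✓
  (4,5): δ = 88.78°  ·
antipodal pairs: 6

count = 6; pairs: (0,3), (0,4), (1,4), (2,4), (2,5), (3,5)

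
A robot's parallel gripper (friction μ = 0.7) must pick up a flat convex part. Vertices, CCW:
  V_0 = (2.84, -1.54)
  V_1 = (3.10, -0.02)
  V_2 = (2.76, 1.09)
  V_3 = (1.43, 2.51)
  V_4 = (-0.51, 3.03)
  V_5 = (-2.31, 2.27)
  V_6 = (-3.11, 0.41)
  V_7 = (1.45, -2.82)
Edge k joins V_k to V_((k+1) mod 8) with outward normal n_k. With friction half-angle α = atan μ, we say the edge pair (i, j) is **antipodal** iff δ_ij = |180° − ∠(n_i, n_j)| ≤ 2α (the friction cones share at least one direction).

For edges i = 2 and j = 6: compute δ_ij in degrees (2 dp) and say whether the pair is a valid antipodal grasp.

δ = 11.56°, valid

α = atan 0.7 = 34.99°;  2α = 69.98°
edge 2: e_2 = (-1.33, +1.42);  n_2 = (+0.7299, +0.6836)
edge 6: e_6 = (+4.56, -3.23);  n_6 = (-0.5780, -0.8160)
∠(n_2, n_6) = 168.44°
δ = |180° − 168.44°| = 11.56°
11.56° ≤ 2α = 69.98°  →  valid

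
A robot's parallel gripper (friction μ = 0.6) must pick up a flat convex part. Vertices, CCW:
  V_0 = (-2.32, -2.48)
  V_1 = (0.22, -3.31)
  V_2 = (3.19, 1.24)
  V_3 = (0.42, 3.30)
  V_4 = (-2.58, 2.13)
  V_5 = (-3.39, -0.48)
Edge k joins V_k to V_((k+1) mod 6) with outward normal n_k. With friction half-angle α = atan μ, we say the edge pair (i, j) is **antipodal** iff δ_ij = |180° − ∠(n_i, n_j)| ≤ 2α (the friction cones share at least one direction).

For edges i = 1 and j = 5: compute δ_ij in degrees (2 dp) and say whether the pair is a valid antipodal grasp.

α = atan 0.6 = 30.96°;  2α = 61.93°
edge 1: e_1 = (+2.97, +4.55);  n_1 = (+0.8374, -0.5466)
edge 5: e_5 = (+1.07, -2.00);  n_5 = (-0.8817, -0.4717)
∠(n_1, n_5) = 118.72°
δ = |180° − 118.72°| = 61.28°
61.28° ≤ 2α = 61.93°  →  valid

δ = 61.28°, valid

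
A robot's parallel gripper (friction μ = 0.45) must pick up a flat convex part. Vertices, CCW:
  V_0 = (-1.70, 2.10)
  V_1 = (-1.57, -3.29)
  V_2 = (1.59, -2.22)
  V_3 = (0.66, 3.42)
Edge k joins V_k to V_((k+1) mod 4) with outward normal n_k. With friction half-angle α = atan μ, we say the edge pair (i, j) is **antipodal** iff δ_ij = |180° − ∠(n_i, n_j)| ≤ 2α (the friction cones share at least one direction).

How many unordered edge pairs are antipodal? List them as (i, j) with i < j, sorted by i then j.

α = atan 0.45 = 24.23°;  2α = 48.46°
n_0 = (-0.9997, -0.0241)
n_1 = (+0.3207, -0.9472)
n_2 = (+0.9867, +0.1627)
n_3 = (-0.4882, +0.8728)
  (0,1): δ = 72.68°  ·
  (0,2): δ = 7.98°  ✓
  (0,3): δ = 117.84°  ·
  (1,2): δ = 99.34°  ·
  (1,3): δ = 10.51°  ✓
  (2,3): δ = 70.14°  ·
antipodal pairs: 2

count = 2; pairs: (0,2), (1,3)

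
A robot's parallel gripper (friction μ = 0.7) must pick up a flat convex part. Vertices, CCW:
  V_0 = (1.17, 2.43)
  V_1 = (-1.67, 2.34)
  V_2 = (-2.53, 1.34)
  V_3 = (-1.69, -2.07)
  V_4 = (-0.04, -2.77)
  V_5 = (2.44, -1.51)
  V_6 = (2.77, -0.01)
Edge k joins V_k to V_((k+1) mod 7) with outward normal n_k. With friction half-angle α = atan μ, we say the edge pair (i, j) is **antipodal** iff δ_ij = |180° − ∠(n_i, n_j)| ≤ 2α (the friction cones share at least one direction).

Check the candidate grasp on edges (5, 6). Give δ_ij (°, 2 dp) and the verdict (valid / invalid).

α = atan 0.7 = 34.99°;  2α = 69.98°
edge 5: e_5 = (+0.33, +1.50);  n_5 = (+0.9766, -0.2149)
edge 6: e_6 = (-1.60, +2.44);  n_6 = (+0.8362, +0.5484)
∠(n_5, n_6) = 45.66°
δ = |180° − 45.66°| = 134.34°
134.34° > 2α = 69.98°  →  invalid

δ = 134.34°, invalid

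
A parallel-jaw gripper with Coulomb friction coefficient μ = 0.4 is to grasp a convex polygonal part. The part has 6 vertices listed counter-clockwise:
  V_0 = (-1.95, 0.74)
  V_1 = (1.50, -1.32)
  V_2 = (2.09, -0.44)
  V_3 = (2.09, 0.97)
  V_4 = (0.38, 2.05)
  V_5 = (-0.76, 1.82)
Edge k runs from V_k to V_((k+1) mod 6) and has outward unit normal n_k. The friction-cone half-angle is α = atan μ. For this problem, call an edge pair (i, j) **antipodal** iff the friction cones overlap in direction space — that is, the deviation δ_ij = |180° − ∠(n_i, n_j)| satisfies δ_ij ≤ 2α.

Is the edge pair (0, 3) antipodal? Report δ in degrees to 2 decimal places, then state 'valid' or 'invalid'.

δ = 1.43°, valid

α = atan 0.4 = 21.80°;  2α = 43.60°
edge 0: e_0 = (+3.45, -2.06);  n_0 = (-0.5127, -0.8586)
edge 3: e_3 = (-1.71, +1.08);  n_3 = (+0.5340, +0.8455)
∠(n_0, n_3) = 178.57°
δ = |180° − 178.57°| = 1.43°
1.43° ≤ 2α = 43.60°  →  valid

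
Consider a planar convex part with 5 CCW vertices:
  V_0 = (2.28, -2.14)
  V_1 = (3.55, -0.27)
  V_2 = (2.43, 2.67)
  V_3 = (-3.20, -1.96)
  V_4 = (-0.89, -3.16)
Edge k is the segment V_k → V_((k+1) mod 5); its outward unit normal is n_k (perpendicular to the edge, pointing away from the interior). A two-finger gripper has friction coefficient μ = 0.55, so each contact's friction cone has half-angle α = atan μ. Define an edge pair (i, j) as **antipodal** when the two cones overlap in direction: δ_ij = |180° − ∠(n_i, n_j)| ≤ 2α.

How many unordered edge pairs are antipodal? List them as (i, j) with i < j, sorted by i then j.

count = 3; pairs: (0,2), (1,3), (2,4)

α = atan 0.55 = 28.81°;  2α = 57.62°
n_0 = (+0.8273, -0.5618)
n_1 = (+0.9345, +0.3560)
n_2 = (-0.6352, +0.7724)
n_3 = (-0.4610, -0.8874)
n_4 = (+0.3063, -0.9519)
  (0,1): δ = 124.96°  ·
  (0,2): δ = 16.38°  ✓
  (0,3): δ = 96.73°  ·
  (0,4): δ = 142.02°  ·
  (1,2): δ = 71.42°  ·
  (1,3): δ = 41.69°  ✓
  (1,4): δ = 86.98°  ·
  (2,3): δ = 66.88°  ·
  (2,4): δ = 21.60°  ✓
  (3,4): δ = 134.71°  ·
antipodal pairs: 3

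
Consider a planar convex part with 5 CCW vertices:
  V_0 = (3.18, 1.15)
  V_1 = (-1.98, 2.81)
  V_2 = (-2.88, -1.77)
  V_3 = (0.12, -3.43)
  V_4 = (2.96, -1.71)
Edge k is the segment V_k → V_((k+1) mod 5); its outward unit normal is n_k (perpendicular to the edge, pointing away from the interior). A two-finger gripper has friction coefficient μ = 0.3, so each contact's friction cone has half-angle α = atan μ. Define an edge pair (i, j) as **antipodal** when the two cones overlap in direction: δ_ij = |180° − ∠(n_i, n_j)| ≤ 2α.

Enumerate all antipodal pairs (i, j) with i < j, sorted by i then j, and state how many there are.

count = 2; pairs: (0,2), (1,4)

α = atan 0.3 = 16.70°;  2α = 33.40°
n_0 = (+0.3062, +0.9520)
n_1 = (-0.9812, +0.1928)
n_2 = (-0.4842, -0.8750)
n_3 = (+0.5180, -0.8554)
n_4 = (+0.9971, -0.0767)
  (0,1): δ = 83.28°  ·
  (0,2): δ = 11.12°  ✓
  (0,3): δ = 49.03°  ·
  (0,4): δ = 103.43°  ·
  (1,2): δ = 107.84°  ·
  (1,3): δ = 47.68°  ·
  (1,4): δ = 6.72°  ✓
  (2,3): δ = 119.84°  ·
  (2,4): δ = 65.44°  ·
  (3,4): δ = 125.60°  ·
antipodal pairs: 2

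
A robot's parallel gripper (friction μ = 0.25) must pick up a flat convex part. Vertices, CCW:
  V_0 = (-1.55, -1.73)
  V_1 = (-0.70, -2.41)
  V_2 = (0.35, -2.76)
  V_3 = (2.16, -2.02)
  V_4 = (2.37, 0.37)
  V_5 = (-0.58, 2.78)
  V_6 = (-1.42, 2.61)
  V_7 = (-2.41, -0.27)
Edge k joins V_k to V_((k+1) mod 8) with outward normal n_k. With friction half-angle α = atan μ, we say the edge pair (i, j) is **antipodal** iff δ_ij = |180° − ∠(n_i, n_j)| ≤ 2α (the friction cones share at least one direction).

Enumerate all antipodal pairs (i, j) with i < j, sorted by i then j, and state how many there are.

α = atan 0.25 = 14.04°;  2α = 28.07°
n_0 = (-0.6247, -0.7809)
n_1 = (-0.3162, -0.9487)
n_2 = (+0.3784, -0.9256)
n_3 = (+0.9962, -0.0875)
n_4 = (+0.6327, +0.7744)
n_5 = (-0.1984, +0.9801)
n_6 = (-0.9457, +0.3251)
n_7 = (-0.8616, -0.5075)
  (0,1): δ = 159.78°  ·
  (0,2): δ = 119.10°  ·
  (0,3): δ = 56.36°  ·
  (0,4): δ = 0.59°  ✓
  (0,5): δ = 50.10°  ·
  (0,6): δ = 109.69°  ·
  (0,7): δ = 159.16°  ·
  (1,2): δ = 139.33°  ·
  (1,3): δ = 76.59°  ·
  (1,4): δ = 20.81°  ✓
  (1,5): δ = 29.88°  ·
  (1,6): δ = 89.46°  ·
  (1,7): δ = 138.93°  ·
  (2,3): δ = 117.26°  ·
  (2,4): δ = 61.48°  ·
  (2,5): δ = 10.80°  ✓
  (2,6): δ = 48.79°  ·
  (2,7): δ = 98.26°  ·
  (3,4): δ = 124.23°  ·
  (3,5): δ = 73.54°  ·
  (3,6): δ = 13.95°  ✓
  (3,7): δ = 35.52°  ·
  (4,5): δ = 129.31°  ·
  (4,6): δ = 69.72°  ·
  (4,7): δ = 20.25°  ✓
  (5,6): δ = 120.41°  ·
  (5,7): δ = 70.94°  ·
  (6,7): δ = 130.53°  ·
antipodal pairs: 5

count = 5; pairs: (0,4), (1,4), (2,5), (3,6), (4,7)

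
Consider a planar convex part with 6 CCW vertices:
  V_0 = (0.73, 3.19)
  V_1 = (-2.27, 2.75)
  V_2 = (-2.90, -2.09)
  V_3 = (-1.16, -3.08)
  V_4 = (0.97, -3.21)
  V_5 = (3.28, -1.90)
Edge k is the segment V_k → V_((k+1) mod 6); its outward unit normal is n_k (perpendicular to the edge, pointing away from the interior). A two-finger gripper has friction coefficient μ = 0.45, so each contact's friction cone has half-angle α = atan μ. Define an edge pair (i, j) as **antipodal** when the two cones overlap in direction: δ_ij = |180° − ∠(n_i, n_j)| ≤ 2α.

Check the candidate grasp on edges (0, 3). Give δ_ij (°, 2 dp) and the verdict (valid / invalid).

δ = 11.84°, valid

α = atan 0.45 = 24.23°;  2α = 48.46°
edge 0: e_0 = (-3.00, -0.44);  n_0 = (-0.1451, +0.9894)
edge 3: e_3 = (+2.13, -0.13);  n_3 = (-0.0609, -0.9981)
∠(n_0, n_3) = 168.16°
δ = |180° − 168.16°| = 11.84°
11.84° ≤ 2α = 48.46°  →  valid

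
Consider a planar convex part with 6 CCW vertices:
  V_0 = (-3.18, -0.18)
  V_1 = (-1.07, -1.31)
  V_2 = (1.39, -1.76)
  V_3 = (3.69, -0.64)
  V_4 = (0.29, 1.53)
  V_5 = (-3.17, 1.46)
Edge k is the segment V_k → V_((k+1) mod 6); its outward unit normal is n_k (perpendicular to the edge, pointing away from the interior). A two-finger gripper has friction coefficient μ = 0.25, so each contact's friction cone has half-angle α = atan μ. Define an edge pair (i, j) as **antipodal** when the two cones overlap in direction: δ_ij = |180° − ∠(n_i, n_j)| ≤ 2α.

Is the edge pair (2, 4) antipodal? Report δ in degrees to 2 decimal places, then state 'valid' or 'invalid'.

δ = 24.81°, valid

α = atan 0.25 = 14.04°;  2α = 28.07°
edge 2: e_2 = (+2.30, +1.12);  n_2 = (+0.4378, -0.8991)
edge 4: e_4 = (-3.46, -0.07);  n_4 = (-0.0202, +0.9998)
∠(n_2, n_4) = 155.19°
δ = |180° − 155.19°| = 24.81°
24.81° ≤ 2α = 28.07°  →  valid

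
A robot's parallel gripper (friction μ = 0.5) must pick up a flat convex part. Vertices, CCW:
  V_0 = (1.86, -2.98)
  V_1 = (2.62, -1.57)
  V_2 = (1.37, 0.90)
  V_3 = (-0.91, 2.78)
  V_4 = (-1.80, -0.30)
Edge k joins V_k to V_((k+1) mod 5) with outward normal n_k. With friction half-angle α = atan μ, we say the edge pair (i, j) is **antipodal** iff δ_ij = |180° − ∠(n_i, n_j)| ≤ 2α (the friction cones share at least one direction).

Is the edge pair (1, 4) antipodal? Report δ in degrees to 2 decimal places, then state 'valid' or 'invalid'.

δ = 26.94°, valid

α = atan 0.5 = 26.57°;  2α = 53.13°
edge 1: e_1 = (-1.25, +2.47);  n_1 = (+0.8922, +0.4515)
edge 4: e_4 = (+3.66, -2.68);  n_4 = (-0.5908, -0.8068)
∠(n_1, n_4) = 153.06°
δ = |180° − 153.06°| = 26.94°
26.94° ≤ 2α = 53.13°  →  valid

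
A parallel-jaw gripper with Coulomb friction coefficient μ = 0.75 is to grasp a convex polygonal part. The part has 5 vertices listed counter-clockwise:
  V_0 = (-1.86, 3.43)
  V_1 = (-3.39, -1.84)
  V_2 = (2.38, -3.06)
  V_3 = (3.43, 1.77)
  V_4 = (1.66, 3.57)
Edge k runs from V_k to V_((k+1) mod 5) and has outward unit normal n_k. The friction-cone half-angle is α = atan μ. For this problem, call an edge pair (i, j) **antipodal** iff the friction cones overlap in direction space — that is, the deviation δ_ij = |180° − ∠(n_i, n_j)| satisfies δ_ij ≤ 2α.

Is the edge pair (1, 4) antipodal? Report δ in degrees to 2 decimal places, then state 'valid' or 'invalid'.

α = atan 0.75 = 36.87°;  2α = 73.74°
edge 1: e_1 = (+5.77, -1.22);  n_1 = (-0.2069, -0.9784)
edge 4: e_4 = (-3.52, -0.14);  n_4 = (-0.0397, +0.9992)
∠(n_1, n_4) = 165.78°
δ = |180° − 165.78°| = 14.22°
14.22° ≤ 2α = 73.74°  →  valid

δ = 14.22°, valid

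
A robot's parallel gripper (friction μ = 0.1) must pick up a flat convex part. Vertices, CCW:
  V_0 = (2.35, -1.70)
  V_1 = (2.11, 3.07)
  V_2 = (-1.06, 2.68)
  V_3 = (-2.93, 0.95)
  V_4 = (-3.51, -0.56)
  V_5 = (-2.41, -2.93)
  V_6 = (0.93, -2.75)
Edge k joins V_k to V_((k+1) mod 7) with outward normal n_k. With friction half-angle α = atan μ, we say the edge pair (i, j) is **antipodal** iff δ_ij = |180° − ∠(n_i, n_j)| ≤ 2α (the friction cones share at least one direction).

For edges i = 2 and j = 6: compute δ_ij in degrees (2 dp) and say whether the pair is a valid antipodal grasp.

δ = 6.29°, valid

α = atan 0.1 = 5.71°;  2α = 11.42°
edge 2: e_2 = (-1.87, -1.73);  n_2 = (-0.6791, +0.7341)
edge 6: e_6 = (+1.42, +1.05);  n_6 = (+0.5946, -0.8041)
∠(n_2, n_6) = 173.71°
δ = |180° − 173.71°| = 6.29°
6.29° ≤ 2α = 11.42°  →  valid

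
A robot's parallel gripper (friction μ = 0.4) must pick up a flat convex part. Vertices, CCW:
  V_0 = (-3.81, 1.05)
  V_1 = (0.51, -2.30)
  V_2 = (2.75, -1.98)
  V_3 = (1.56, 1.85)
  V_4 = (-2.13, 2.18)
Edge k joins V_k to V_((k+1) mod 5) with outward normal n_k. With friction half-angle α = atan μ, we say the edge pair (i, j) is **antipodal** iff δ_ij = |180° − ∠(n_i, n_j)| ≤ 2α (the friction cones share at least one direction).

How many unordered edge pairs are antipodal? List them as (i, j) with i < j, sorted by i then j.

α = atan 0.4 = 21.80°;  2α = 43.60°
n_0 = (-0.6128, -0.7902)
n_1 = (+0.1414, -0.9899)
n_2 = (+0.9550, +0.2967)
n_3 = (+0.0891, +0.9960)
n_4 = (-0.5581, +0.8298)
  (0,1): δ = 134.08°  ·
  (0,2): δ = 34.95°  ✓
  (0,3): δ = 32.68°  ✓
  (0,4): δ = 71.72°  ·
  (1,2): δ = 80.87°  ·
  (1,3): δ = 13.24°  ✓
  (1,4): δ = 25.80°  ✓
  (2,3): δ = 112.37°  ·
  (2,4): δ = 73.33°  ·
  (3,4): δ = 140.96°  ·
antipodal pairs: 4

count = 4; pairs: (0,2), (0,3), (1,3), (1,4)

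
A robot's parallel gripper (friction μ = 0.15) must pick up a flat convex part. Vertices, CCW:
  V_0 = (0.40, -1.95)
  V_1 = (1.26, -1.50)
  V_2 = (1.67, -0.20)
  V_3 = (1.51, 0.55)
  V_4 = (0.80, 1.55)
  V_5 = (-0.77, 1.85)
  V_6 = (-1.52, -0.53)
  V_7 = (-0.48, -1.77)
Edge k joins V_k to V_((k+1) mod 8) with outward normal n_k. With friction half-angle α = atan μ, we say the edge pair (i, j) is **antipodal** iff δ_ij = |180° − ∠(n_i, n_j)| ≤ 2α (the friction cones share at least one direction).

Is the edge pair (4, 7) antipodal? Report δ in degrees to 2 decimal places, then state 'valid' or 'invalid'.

δ = 0.74°, valid

α = atan 0.15 = 8.53°;  2α = 17.06°
edge 4: e_4 = (-1.57, +0.30);  n_4 = (+0.1877, +0.9822)
edge 7: e_7 = (+0.88, -0.18);  n_7 = (-0.2004, -0.9797)
∠(n_4, n_7) = 179.26°
δ = |180° − 179.26°| = 0.74°
0.74° ≤ 2α = 17.06°  →  valid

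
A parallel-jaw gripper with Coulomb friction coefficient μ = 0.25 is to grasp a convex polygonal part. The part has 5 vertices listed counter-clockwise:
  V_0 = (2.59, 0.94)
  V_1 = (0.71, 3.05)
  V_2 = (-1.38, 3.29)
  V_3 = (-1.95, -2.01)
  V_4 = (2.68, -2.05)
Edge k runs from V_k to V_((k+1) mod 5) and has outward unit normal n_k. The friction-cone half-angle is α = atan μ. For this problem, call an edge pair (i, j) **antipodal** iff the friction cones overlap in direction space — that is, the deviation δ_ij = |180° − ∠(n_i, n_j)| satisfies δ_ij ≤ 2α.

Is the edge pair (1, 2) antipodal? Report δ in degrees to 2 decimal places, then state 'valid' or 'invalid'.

δ = 89.59°, invalid

α = atan 0.25 = 14.04°;  2α = 28.07°
edge 1: e_1 = (-2.09, +0.24);  n_1 = (+0.1141, +0.9935)
edge 2: e_2 = (-0.57, -5.30);  n_2 = (-0.9943, +0.1069)
∠(n_1, n_2) = 90.41°
δ = |180° − 90.41°| = 89.59°
89.59° > 2α = 28.07°  →  invalid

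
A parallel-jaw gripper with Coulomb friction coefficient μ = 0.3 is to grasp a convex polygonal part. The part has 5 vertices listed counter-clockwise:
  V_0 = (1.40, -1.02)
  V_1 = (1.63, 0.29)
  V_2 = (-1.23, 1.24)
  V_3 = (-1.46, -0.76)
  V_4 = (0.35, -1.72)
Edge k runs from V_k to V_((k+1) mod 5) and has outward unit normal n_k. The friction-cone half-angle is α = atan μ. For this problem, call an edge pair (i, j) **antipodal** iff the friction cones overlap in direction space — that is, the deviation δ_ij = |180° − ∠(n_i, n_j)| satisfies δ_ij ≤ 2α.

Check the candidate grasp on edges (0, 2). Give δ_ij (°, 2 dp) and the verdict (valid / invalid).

α = atan 0.3 = 16.70°;  2α = 33.40°
edge 0: e_0 = (+0.23, +1.31);  n_0 = (+0.9849, -0.1729)
edge 2: e_2 = (-0.23, -2.00);  n_2 = (-0.9935, +0.1142)
∠(n_0, n_2) = 176.60°
δ = |180° − 176.60°| = 3.40°
3.40° ≤ 2α = 33.40°  →  valid

δ = 3.40°, valid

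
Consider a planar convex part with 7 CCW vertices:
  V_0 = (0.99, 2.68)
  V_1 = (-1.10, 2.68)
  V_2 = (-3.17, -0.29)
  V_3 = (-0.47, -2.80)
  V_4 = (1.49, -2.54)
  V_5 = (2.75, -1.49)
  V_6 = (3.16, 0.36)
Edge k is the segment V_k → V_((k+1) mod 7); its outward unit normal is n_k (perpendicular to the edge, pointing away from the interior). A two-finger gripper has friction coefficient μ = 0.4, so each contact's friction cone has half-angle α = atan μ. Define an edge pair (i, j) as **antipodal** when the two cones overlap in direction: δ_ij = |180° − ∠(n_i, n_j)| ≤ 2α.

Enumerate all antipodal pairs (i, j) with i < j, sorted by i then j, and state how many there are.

α = atan 0.4 = 21.80°;  2α = 43.60°
n_0 = (+0.0000, +1.0000)
n_1 = (-0.8204, +0.5718)
n_2 = (-0.6809, -0.7324)
n_3 = (+0.1315, -0.9913)
n_4 = (+0.6402, -0.7682)
n_5 = (+0.9763, -0.2164)
n_6 = (+0.7303, +0.6831)
  (0,1): δ = 124.88°  ·
  (0,2): δ = 42.91°  ✓
  (0,3): δ = 7.56°  ✓
  (0,4): δ = 39.81°  ✓
  (0,5): δ = 77.50°  ·
  (0,6): δ = 133.09°  ·
  (1,2): δ = 98.04°  ·
  (1,3): δ = 47.57°  ·
  (1,4): δ = 15.32°  ✓
  (1,5): δ = 22.38°  ✓
  (1,6): δ = 77.96°  ·
  (2,3): δ = 129.53°  ·
  (2,4): δ = 97.28°  ·
  (2,5): δ = 59.58°  ·
  (2,6): δ = 4.00°  ✓
  (3,4): δ = 147.75°  ·
  (3,5): δ = 110.05°  ·
  (3,6): δ = 54.47°  ·
  (4,5): δ = 142.30°  ·
  (4,6): δ = 86.72°  ·
  (5,6): δ = 124.42°  ·
antipodal pairs: 6

count = 6; pairs: (0,2), (0,3), (0,4), (1,4), (1,5), (2,6)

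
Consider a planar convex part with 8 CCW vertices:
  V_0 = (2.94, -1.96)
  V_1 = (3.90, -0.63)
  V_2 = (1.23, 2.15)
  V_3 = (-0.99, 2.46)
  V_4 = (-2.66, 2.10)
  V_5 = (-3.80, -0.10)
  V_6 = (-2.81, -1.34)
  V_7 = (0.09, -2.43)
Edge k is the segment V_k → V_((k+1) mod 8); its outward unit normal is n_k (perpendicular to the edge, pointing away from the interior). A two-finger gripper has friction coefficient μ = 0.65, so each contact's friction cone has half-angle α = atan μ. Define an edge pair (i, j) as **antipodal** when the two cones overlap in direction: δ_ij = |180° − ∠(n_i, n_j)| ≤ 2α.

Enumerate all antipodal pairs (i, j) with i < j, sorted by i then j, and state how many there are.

α = atan 0.65 = 33.02°;  2α = 66.05°
n_0 = (+0.8108, -0.5853)
n_1 = (+0.7212, +0.6927)
n_2 = (+0.1383, +0.9904)
n_3 = (-0.2107, +0.9775)
n_4 = (-0.8879, +0.4601)
n_5 = (-0.7815, -0.6239)
n_6 = (-0.3518, -0.9361)
n_7 = (+0.1627, -0.9867)
  (0,1): δ = 100.33°  ·
  (0,2): δ = 62.13°  ✓
  (0,3): δ = 42.01°  ✓
  (0,4): δ = 8.43°  ✓
  (0,5): δ = 74.43°  ·
  (0,6): δ = 105.22°  ·
  (0,7): δ = 135.19°  ·
  (1,2): δ = 141.79°  ·
  (1,3): δ = 121.68°  ·
  (1,4): δ = 71.24°  ·
  (1,5): δ = 5.24°  ✓
  (1,6): δ = 25.56°  ✓
  (1,7): δ = 55.52°  ✓
  (2,3): δ = 159.89°  ·
  (2,4): δ = 109.44°  ·
  (2,5): δ = 43.45°  ✓
  (2,6): δ = 12.65°  ✓
  (2,7): δ = 17.31°  ✓
  (3,4): δ = 129.56°  ·
  (3,5): δ = 63.56°  ✓
  (3,6): δ = 32.76°  ✓
  (3,7): δ = 2.80°  ✓
  (4,5): δ = 114.00°  ·
  (4,6): δ = 83.21°  ·
  (4,7): δ = 53.24°  ✓
  (5,6): δ = 149.20°  ·
  (5,7): δ = 119.24°  ·
  (6,7): δ = 150.04°  ·
antipodal pairs: 13

count = 13; pairs: (0,2), (0,3), (0,4), (1,5), (1,6), (1,7), (2,5), (2,6), (2,7), (3,5), (3,6), (3,7), (4,7)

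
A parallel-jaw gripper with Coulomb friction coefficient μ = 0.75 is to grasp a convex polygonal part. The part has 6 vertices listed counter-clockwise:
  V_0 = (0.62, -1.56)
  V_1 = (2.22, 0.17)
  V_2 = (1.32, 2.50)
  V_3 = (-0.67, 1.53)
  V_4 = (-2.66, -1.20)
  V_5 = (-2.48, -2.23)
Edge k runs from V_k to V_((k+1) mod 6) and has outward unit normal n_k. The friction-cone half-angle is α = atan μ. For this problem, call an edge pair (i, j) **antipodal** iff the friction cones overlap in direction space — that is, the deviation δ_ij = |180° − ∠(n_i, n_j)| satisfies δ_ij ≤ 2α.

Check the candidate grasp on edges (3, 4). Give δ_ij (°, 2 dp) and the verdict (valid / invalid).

α = atan 0.75 = 36.87°;  2α = 73.74°
edge 3: e_3 = (-1.99, -2.73);  n_3 = (-0.8081, +0.5891)
edge 4: e_4 = (+0.18, -1.03);  n_4 = (-0.9851, -0.1721)
∠(n_3, n_4) = 46.00°
δ = |180° − 46.00°| = 134.00°
134.00° > 2α = 73.74°  →  invalid

δ = 134.00°, invalid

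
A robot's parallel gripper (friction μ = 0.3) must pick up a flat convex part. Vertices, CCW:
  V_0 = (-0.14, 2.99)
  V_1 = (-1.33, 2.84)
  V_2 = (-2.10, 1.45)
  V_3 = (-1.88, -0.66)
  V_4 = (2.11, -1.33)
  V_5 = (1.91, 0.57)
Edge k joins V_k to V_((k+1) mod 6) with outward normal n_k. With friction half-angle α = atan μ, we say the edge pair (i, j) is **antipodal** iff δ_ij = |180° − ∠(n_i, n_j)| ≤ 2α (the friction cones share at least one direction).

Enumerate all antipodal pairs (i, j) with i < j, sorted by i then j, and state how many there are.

α = atan 0.3 = 16.70°;  2α = 33.40°
n_0 = (-0.1251, +0.9921)
n_1 = (-0.8748, +0.4846)
n_2 = (-0.9946, -0.1037)
n_3 = (-0.1656, -0.9862)
n_4 = (+0.9945, +0.1047)
n_5 = (+0.7630, +0.6464)
  (0,1): δ = 126.17°  ·
  (0,2): δ = 91.23°  ·
  (0,3): δ = 16.72°  ✓
  (0,4): δ = 88.82°  ·
  (0,5): δ = 123.08°  ·
  (1,2): δ = 145.06°  ·
  (1,3): δ = 70.55°  ·
  (1,4): δ = 34.99°  ·
  (1,5): δ = 69.25°  ·
  (2,3): δ = 105.48°  ·
  (2,4): δ = 0.06°  ✓
  (2,5): δ = 34.32°  ·
  (3,4): δ = 74.46°  ·
  (3,5): δ = 40.20°  ·
  (4,5): δ = 145.74°  ·
antipodal pairs: 2

count = 2; pairs: (0,3), (2,4)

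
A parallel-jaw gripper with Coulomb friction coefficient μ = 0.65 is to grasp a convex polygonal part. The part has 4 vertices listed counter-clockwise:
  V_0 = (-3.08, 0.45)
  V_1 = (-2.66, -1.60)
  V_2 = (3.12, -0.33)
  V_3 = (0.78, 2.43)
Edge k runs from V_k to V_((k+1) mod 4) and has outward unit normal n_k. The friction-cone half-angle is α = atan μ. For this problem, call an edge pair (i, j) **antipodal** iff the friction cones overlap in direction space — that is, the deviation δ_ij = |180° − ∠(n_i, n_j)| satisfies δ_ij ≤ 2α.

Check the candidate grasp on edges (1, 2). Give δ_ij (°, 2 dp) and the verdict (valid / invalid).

δ = 62.10°, valid

α = atan 0.65 = 33.02°;  2α = 66.05°
edge 1: e_1 = (+5.78, +1.27);  n_1 = (+0.2146, -0.9767)
edge 2: e_2 = (-2.34, +2.76);  n_2 = (+0.7628, +0.6467)
∠(n_1, n_2) = 117.90°
δ = |180° − 117.90°| = 62.10°
62.10° ≤ 2α = 66.05°  →  valid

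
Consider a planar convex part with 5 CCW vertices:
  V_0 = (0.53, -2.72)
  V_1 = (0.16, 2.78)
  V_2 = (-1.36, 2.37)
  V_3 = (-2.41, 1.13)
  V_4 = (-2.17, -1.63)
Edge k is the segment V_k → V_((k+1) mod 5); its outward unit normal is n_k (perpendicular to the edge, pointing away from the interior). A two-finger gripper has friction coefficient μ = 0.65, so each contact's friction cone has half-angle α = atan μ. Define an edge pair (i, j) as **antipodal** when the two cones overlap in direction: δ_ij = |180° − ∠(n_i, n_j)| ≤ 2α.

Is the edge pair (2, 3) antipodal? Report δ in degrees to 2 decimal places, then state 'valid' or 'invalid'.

α = atan 0.65 = 33.02°;  2α = 66.05°
edge 2: e_2 = (-1.05, -1.24);  n_2 = (-0.7632, +0.6462)
edge 3: e_3 = (+0.24, -2.76);  n_3 = (-0.9962, -0.0866)
∠(n_2, n_3) = 45.23°
δ = |180° − 45.23°| = 134.77°
134.77° > 2α = 66.05°  →  invalid

δ = 134.77°, invalid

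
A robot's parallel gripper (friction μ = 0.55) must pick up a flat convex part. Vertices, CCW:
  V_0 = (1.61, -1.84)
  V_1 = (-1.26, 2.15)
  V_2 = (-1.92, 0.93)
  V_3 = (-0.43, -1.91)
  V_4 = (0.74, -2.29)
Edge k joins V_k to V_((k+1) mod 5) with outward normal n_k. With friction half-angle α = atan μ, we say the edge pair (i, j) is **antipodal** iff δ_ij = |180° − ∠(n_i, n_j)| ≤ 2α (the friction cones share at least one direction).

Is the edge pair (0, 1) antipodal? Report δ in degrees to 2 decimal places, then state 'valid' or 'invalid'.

δ = 64.14°, invalid

α = atan 0.55 = 28.81°;  2α = 57.62°
edge 0: e_0 = (-2.87, +3.99);  n_0 = (+0.8118, +0.5839)
edge 1: e_1 = (-0.66, -1.22);  n_1 = (-0.8795, +0.4758)
∠(n_0, n_1) = 115.86°
δ = |180° − 115.86°| = 64.14°
64.14° > 2α = 57.62°  →  invalid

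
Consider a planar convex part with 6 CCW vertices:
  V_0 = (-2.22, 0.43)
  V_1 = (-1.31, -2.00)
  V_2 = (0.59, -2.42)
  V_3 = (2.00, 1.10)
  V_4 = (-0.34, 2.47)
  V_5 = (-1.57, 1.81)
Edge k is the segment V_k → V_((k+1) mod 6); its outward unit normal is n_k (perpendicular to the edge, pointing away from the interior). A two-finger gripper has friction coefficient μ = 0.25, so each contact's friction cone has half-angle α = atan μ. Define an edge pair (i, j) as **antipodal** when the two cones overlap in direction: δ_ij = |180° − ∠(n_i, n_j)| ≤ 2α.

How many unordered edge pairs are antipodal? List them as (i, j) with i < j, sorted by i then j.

count = 2; pairs: (1,3), (2,5)

α = atan 0.25 = 14.04°;  2α = 28.07°
n_0 = (-0.9365, -0.3507)
n_1 = (-0.2158, -0.9764)
n_2 = (+0.9283, -0.3718)
n_3 = (+0.5052, +0.8630)
n_4 = (-0.4728, +0.8812)
n_5 = (-0.9047, +0.4261)
  (0,1): δ = 123.00°  ·
  (0,2): δ = 42.36°  ·
  (0,3): δ = 39.12°  ·
  (0,4): δ = 97.69°  ·
  (0,5): δ = 134.25°  ·
  (1,2): δ = 99.36°  ·
  (1,3): δ = 17.88°  ✓
  (1,4): δ = 40.68°  ·
  (1,5): δ = 77.24°  ·
  (2,3): δ = 98.52°  ·
  (2,4): δ = 39.95°  ·
  (2,5): δ = 3.39°  ✓
  (3,4): δ = 121.43°  ·
  (3,5): δ = 84.87°  ·
  (4,5): δ = 143.44°  ·
antipodal pairs: 2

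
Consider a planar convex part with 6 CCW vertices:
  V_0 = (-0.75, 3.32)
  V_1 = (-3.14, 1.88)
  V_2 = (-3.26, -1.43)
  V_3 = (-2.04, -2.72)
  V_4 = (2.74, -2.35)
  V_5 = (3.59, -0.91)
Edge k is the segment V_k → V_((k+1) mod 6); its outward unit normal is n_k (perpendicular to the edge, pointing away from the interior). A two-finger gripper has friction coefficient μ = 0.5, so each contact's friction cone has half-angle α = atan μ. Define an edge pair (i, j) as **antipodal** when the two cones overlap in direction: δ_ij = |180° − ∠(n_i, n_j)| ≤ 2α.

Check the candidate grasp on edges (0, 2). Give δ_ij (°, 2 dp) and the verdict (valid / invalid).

δ = 77.67°, invalid

α = atan 0.5 = 26.57°;  2α = 53.13°
edge 0: e_0 = (-2.39, -1.44);  n_0 = (-0.5161, +0.8565)
edge 2: e_2 = (+1.22, -1.29);  n_2 = (-0.7265, -0.6871)
∠(n_0, n_2) = 102.33°
δ = |180° − 102.33°| = 77.67°
77.67° > 2α = 53.13°  →  invalid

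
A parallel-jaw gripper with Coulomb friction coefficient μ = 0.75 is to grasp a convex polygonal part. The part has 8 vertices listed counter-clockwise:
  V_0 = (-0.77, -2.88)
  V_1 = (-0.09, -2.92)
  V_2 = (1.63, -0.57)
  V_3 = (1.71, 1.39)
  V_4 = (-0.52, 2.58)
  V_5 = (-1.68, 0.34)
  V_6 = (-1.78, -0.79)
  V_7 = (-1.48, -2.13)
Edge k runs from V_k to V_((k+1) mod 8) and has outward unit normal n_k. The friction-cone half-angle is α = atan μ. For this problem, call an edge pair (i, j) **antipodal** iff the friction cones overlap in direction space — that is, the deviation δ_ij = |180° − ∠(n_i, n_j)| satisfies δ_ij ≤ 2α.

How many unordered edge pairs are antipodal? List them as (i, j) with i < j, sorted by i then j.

count = 12; pairs: (0,3), (0,4), (1,4), (1,5), (1,6), (2,4), (2,5), (2,6), (2,7), (3,5), (3,6), (3,7)

α = atan 0.75 = 36.87°;  2α = 73.74°
n_0 = (-0.0587, -0.9983)
n_1 = (+0.8070, -0.5906)
n_2 = (+0.9992, -0.0408)
n_3 = (+0.4708, +0.8822)
n_4 = (-0.8880, +0.4599)
n_5 = (-0.9961, +0.0882)
n_6 = (-0.9758, -0.2185)
n_7 = (-0.7262, -0.6875)
  (0,1): δ = 122.83°  ·
  (0,2): δ = 88.97°  ·
  (0,3): δ = 24.72°  ✓
  (0,4): δ = 65.99°  ✓
  (0,5): δ = 88.31°  ·
  (0,6): δ = 105.99°  ·
  (0,7): δ = 136.80°  ·
  (1,2): δ = 146.14°  ·
  (1,3): δ = 81.88°  ·
  (1,4): δ = 8.82°  ✓
  (1,5): δ = 31.14°  ✓
  (1,6): δ = 48.82°  ✓
  (1,7): δ = 79.63°  ·
  (2,3): δ = 115.75°  ·
  (2,4): δ = 25.04°  ✓
  (2,5): δ = 2.72°  ✓
  (2,6): δ = 14.96°  ✓
  (2,7): δ = 45.77°  ✓
  (3,4): δ = 89.29°  ·
  (3,5): δ = 66.97°  ✓
  (3,6): δ = 49.29°  ✓
  (3,7): δ = 18.48°  ✓
  (4,5): δ = 157.68°  ·
  (4,6): δ = 140.00°  ·
  (4,7): δ = 109.19°  ·
  (5,6): δ = 162.32°  ·
  (5,7): δ = 131.51°  ·
  (6,7): δ = 149.19°  ·
antipodal pairs: 12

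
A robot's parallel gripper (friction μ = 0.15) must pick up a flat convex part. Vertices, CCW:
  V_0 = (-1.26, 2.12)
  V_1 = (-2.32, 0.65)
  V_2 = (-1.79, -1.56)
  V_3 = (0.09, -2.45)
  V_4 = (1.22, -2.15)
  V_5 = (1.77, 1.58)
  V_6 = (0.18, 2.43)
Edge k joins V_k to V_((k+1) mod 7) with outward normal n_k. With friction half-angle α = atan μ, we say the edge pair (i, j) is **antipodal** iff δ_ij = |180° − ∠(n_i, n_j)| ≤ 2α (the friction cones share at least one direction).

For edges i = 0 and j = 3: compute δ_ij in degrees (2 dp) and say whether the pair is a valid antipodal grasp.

α = atan 0.15 = 8.53°;  2α = 17.06°
edge 0: e_0 = (-1.06, -1.47);  n_0 = (-0.8111, +0.5849)
edge 3: e_3 = (+1.13, +0.30);  n_3 = (+0.2566, -0.9665)
∠(n_0, n_3) = 140.66°
δ = |180° − 140.66°| = 39.34°
39.34° > 2α = 17.06°  →  invalid

δ = 39.34°, invalid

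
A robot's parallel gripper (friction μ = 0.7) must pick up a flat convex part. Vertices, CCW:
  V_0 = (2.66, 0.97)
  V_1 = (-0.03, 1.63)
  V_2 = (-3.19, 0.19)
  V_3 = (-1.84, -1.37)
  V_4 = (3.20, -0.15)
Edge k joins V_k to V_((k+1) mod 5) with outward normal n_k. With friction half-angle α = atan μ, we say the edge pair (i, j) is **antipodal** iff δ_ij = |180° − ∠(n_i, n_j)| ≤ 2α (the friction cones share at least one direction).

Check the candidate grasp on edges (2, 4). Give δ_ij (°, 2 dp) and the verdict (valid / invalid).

α = atan 0.7 = 34.99°;  2α = 69.98°
edge 2: e_2 = (+1.35, -1.56);  n_2 = (-0.7562, -0.6544)
edge 4: e_4 = (-0.54, +1.12);  n_4 = (+0.9008, +0.4343)
∠(n_2, n_4) = 164.87°
δ = |180° − 164.87°| = 15.13°
15.13° ≤ 2α = 69.98°  →  valid

δ = 15.13°, valid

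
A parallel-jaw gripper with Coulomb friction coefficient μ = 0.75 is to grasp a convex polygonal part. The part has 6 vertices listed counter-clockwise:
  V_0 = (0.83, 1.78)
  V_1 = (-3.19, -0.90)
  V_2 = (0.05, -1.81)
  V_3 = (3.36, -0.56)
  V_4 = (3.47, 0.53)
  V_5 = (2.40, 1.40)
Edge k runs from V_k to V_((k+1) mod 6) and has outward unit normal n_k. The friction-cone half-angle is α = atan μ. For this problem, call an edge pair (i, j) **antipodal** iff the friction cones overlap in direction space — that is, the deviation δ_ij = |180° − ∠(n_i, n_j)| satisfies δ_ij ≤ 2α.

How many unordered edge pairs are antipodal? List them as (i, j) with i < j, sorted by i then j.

count = 7; pairs: (0,1), (0,2), (0,3), (1,4), (1,5), (2,4), (2,5)

α = atan 0.75 = 36.87°;  2α = 73.74°
n_0 = (-0.5547, +0.8321)
n_1 = (-0.2704, -0.9627)
n_2 = (+0.3533, -0.9355)
n_3 = (+0.9949, -0.1004)
n_4 = (+0.6309, +0.7759)
n_5 = (+0.2352, +0.9719)
  (0,1): δ = 49.38°  ✓
  (0,2): δ = 13.00°  ✓
  (0,3): δ = 50.55°  ✓
  (0,4): δ = 107.20°  ·
  (0,5): δ = 132.70°  ·
  (1,2): δ = 143.62°  ·
  (1,3): δ = 80.07°  ·
  (1,4): δ = 23.43°  ✓
  (1,5): δ = 2.08°  ✓
  (2,3): δ = 116.45°  ·
  (2,4): δ = 59.80°  ✓
  (2,5): δ = 34.29°  ✓
  (3,4): δ = 123.35°  ·
  (3,5): δ = 97.84°  ·
  (4,5): δ = 154.49°  ·
antipodal pairs: 7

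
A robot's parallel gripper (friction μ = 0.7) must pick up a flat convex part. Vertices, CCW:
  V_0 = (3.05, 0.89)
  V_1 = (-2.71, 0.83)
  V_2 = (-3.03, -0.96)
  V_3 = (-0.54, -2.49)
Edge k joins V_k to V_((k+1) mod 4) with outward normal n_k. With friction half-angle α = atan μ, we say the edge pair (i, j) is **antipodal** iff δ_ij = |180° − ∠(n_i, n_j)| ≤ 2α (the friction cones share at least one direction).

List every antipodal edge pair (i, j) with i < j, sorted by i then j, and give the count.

α = atan 0.7 = 34.99°;  2α = 69.98°
n_0 = (-0.0104, +0.9999)
n_1 = (-0.9844, +0.1760)
n_2 = (-0.5235, -0.8520)
n_3 = (+0.6855, -0.7281)
  (0,1): δ = 100.73°  ·
  (0,2): δ = 32.17°  ✓
  (0,3): δ = 42.68°  ✓
  (1,2): δ = 111.43°  ·
  (1,3): δ = 36.59°  ✓
  (2,3): δ = 105.16°  ·
antipodal pairs: 3

count = 3; pairs: (0,2), (0,3), (1,3)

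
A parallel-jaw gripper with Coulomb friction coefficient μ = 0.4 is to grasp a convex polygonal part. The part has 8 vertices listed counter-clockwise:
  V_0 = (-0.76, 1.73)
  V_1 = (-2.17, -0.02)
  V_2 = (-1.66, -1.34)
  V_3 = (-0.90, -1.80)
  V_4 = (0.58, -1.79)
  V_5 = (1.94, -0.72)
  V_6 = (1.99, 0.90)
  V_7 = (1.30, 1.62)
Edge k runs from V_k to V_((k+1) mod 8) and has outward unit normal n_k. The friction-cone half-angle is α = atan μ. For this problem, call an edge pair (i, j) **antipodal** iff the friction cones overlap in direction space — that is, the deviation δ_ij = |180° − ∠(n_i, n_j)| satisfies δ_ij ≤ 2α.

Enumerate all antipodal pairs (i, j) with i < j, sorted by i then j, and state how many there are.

count = 8; pairs: (0,4), (0,5), (1,5), (1,6), (2,6), (2,7), (3,7), (4,7)

α = atan 0.4 = 21.80°;  2α = 43.60°
n_0 = (-0.7787, +0.6274)
n_1 = (-0.9328, -0.3604)
n_2 = (-0.5178, -0.8555)
n_3 = (+0.0068, -1.0000)
n_4 = (+0.6183, -0.7859)
n_5 = (+0.9995, -0.0308)
n_6 = (+0.7220, +0.6919)
n_7 = (+0.0533, +0.9986)
  (0,1): δ = 120.02°  ·
  (0,2): δ = 82.33°  ·
  (0,3): δ = 50.75°  ·
  (0,4): δ = 12.95°  ✓
  (0,5): δ = 37.09°  ✓
  (0,6): δ = 82.64°  ·
  (0,7): δ = 125.80°  ·
  (1,2): δ = 142.31°  ·
  (1,3): δ = 110.74°  ·
  (1,4): δ = 72.93°  ·
  (1,5): δ = 22.89°  ✓
  (1,6): δ = 22.66°  ✓
  (1,7): δ = 65.82°  ·
  (2,3): δ = 148.43°  ·
  (2,4): δ = 110.62°  ·
  (2,5): δ = 60.58°  ·
  (2,6): δ = 15.03°  ✓
  (2,7): δ = 28.13°  ✓
  (3,4): δ = 142.19°  ·
  (3,5): δ = 92.15°  ·
  (3,6): δ = 46.61°  ·
  (3,7): δ = 3.44°  ✓
  (4,5): δ = 129.96°  ·
  (4,6): δ = 84.41°  ·
  (4,7): δ = 41.25°  ✓
  (5,6): δ = 134.45°  ·
  (5,7): δ = 91.29°  ·
  (6,7): δ = 136.84°  ·
antipodal pairs: 8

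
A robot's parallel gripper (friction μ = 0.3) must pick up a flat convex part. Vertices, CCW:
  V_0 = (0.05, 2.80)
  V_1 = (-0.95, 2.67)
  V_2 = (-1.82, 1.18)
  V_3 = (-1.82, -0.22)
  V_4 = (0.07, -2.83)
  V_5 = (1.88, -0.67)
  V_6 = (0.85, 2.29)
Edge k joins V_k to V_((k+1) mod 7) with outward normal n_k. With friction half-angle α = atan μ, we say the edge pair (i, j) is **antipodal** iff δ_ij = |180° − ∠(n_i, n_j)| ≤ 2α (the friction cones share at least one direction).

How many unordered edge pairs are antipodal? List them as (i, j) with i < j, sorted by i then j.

count = 4; pairs: (1,4), (2,5), (3,5), (3,6)

α = atan 0.3 = 16.70°;  2α = 33.40°
n_0 = (-0.1289, +0.9917)
n_1 = (-0.8636, +0.5042)
n_2 = (-1.0000, -0.0000)
n_3 = (-0.8099, -0.5865)
n_4 = (+0.7665, -0.6423)
n_5 = (+0.9445, +0.3286)
n_6 = (+0.5376, +0.8432)
  (0,1): δ = 127.69°  ·
  (0,2): δ = 97.41°  ·
  (0,3): δ = 61.50°  ·
  (0,4): δ = 42.63°  ·
  (0,5): δ = 101.78°  ·
  (0,6): δ = 140.08°  ·
  (1,2): δ = 149.72°  ·
  (1,3): δ = 113.81°  ·
  (1,4): δ = 9.68°  ✓
  (1,5): δ = 49.47°  ·
  (1,6): δ = 87.76°  ·
  (2,3): δ = 144.09°  ·
  (2,4): δ = 39.96°  ·
  (2,5): δ = 19.19°  ✓
  (2,6): δ = 57.48°  ·
  (3,4): δ = 75.87°  ·
  (3,5): δ = 16.72°  ✓
  (3,6): δ = 21.57°  ✓
  (4,5): δ = 120.85°  ·
  (4,6): δ = 82.56°  ·
  (5,6): δ = 141.70°  ·
antipodal pairs: 4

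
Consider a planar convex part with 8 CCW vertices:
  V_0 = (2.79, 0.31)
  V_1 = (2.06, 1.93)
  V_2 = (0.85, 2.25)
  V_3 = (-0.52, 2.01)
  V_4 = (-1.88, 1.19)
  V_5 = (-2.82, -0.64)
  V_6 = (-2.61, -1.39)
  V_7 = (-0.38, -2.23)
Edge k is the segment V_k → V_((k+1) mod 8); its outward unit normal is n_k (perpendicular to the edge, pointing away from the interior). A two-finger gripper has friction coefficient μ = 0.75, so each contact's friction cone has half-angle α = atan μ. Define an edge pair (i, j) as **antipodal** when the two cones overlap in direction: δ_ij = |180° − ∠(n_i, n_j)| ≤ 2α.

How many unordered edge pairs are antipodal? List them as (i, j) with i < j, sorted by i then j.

α = atan 0.75 = 36.87°;  2α = 73.74°
n_0 = (+0.9117, +0.4108)
n_1 = (+0.2557, +0.9668)
n_2 = (-0.1726, +0.9850)
n_3 = (-0.5163, +0.8564)
n_4 = (-0.8895, +0.4569)
n_5 = (-0.9630, -0.2696)
n_6 = (-0.3525, -0.9358)
n_7 = (+0.6253, -0.7804)
  (0,1): δ = 129.07°  ·
  (0,2): δ = 104.32°  ·
  (0,3): δ = 83.17°  ·
  (0,4): δ = 51.44°  ✓
  (0,5): δ = 8.61°  ✓
  (0,6): δ = 45.10°  ✓
  (0,7): δ = 104.45°  ·
  (1,2): δ = 155.25°  ·
  (1,3): δ = 134.10°  ·
  (1,4): δ = 102.37°  ·
  (1,5): δ = 59.54°  ✓
  (1,6): δ = 5.83°  ✓
  (1,7): δ = 53.52°  ✓
  (2,3): δ = 158.85°  ·
  (2,4): δ = 127.12°  ·
  (2,5): δ = 84.29°  ·
  (2,6): δ = 30.58°  ✓
  (2,7): δ = 28.77°  ✓
  (3,4): δ = 148.28°  ·
  (3,5): δ = 105.45°  ·
  (3,6): δ = 51.73°  ✓
  (3,7): δ = 7.62°  ✓
  (4,5): δ = 137.17°  ·
  (4,6): δ = 83.45°  ·
  (4,7): δ = 24.11°  ✓
  (5,6): δ = 126.28°  ·
  (5,7): δ = 66.94°  ✓
  (6,7): δ = 120.66°  ·
antipodal pairs: 12

count = 12; pairs: (0,4), (0,5), (0,6), (1,5), (1,6), (1,7), (2,6), (2,7), (3,6), (3,7), (4,7), (5,7)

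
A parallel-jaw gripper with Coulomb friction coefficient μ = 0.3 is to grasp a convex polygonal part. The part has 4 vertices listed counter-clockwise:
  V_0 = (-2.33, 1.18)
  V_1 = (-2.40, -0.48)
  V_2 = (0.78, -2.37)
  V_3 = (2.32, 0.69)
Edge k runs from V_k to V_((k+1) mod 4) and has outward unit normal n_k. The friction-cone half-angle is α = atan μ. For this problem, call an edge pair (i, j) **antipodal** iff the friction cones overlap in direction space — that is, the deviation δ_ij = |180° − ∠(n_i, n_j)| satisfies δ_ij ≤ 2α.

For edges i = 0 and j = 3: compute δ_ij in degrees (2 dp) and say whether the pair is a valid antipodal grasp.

α = atan 0.3 = 16.70°;  2α = 33.40°
edge 0: e_0 = (-0.07, -1.66);  n_0 = (-0.9991, +0.0421)
edge 3: e_3 = (-4.65, +0.49);  n_3 = (+0.1048, +0.9945)
∠(n_0, n_3) = 93.60°
δ = |180° − 93.60°| = 86.40°
86.40° > 2α = 33.40°  →  invalid

δ = 86.40°, invalid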